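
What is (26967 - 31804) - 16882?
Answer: -21719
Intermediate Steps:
(26967 - 31804) - 16882 = -4837 - 16882 = -21719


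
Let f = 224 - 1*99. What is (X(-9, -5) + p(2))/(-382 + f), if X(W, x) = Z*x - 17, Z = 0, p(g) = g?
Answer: 15/257 ≈ 0.058366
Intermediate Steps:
f = 125 (f = 224 - 99 = 125)
X(W, x) = -17 (X(W, x) = 0*x - 17 = 0 - 17 = -17)
(X(-9, -5) + p(2))/(-382 + f) = (-17 + 2)/(-382 + 125) = -15/(-257) = -15*(-1/257) = 15/257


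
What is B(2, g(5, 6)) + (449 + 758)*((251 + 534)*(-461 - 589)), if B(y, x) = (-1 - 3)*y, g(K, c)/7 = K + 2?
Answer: -994869758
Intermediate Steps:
g(K, c) = 14 + 7*K (g(K, c) = 7*(K + 2) = 7*(2 + K) = 14 + 7*K)
B(y, x) = -4*y
B(2, g(5, 6)) + (449 + 758)*((251 + 534)*(-461 - 589)) = -4*2 + (449 + 758)*((251 + 534)*(-461 - 589)) = -8 + 1207*(785*(-1050)) = -8 + 1207*(-824250) = -8 - 994869750 = -994869758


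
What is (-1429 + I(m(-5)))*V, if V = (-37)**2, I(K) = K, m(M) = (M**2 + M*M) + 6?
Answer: -1879637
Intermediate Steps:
m(M) = 6 + 2*M**2 (m(M) = (M**2 + M**2) + 6 = 2*M**2 + 6 = 6 + 2*M**2)
V = 1369
(-1429 + I(m(-5)))*V = (-1429 + (6 + 2*(-5)**2))*1369 = (-1429 + (6 + 2*25))*1369 = (-1429 + (6 + 50))*1369 = (-1429 + 56)*1369 = -1373*1369 = -1879637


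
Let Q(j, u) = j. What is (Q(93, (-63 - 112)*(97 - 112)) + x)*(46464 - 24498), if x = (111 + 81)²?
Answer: 811797462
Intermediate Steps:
x = 36864 (x = 192² = 36864)
(Q(93, (-63 - 112)*(97 - 112)) + x)*(46464 - 24498) = (93 + 36864)*(46464 - 24498) = 36957*21966 = 811797462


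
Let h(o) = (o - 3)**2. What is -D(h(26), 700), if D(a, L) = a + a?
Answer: -1058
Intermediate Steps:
h(o) = (-3 + o)**2
D(a, L) = 2*a
-D(h(26), 700) = -2*(-3 + 26)**2 = -2*23**2 = -2*529 = -1*1058 = -1058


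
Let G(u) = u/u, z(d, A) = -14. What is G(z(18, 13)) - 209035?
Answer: -209034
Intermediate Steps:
G(u) = 1
G(z(18, 13)) - 209035 = 1 - 209035 = -209034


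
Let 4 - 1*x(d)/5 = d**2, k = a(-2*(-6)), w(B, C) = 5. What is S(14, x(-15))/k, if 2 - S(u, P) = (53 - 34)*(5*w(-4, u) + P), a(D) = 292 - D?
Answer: 10261/140 ≈ 73.293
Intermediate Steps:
k = 280 (k = 292 - (-2)*(-6) = 292 - 1*12 = 292 - 12 = 280)
x(d) = 20 - 5*d**2
S(u, P) = -473 - 19*P (S(u, P) = 2 - (53 - 34)*(5*5 + P) = 2 - 19*(25 + P) = 2 - (475 + 19*P) = 2 + (-475 - 19*P) = -473 - 19*P)
S(14, x(-15))/k = (-473 - 19*(20 - 5*(-15)**2))/280 = (-473 - 19*(20 - 5*225))*(1/280) = (-473 - 19*(20 - 1125))*(1/280) = (-473 - 19*(-1105))*(1/280) = (-473 + 20995)*(1/280) = 20522*(1/280) = 10261/140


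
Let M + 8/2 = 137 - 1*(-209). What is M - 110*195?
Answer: -21108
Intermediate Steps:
M = 342 (M = -4 + (137 - 1*(-209)) = -4 + (137 + 209) = -4 + 346 = 342)
M - 110*195 = 342 - 110*195 = 342 - 21450 = -21108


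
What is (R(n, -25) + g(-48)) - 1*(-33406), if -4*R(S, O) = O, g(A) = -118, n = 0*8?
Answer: 133177/4 ≈ 33294.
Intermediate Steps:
n = 0
R(S, O) = -O/4
(R(n, -25) + g(-48)) - 1*(-33406) = (-1/4*(-25) - 118) - 1*(-33406) = (25/4 - 118) + 33406 = -447/4 + 33406 = 133177/4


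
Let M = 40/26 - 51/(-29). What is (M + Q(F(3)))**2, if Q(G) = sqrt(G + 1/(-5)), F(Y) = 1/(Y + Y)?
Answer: 46209341/4263870 + 1243*I*sqrt(30)/5655 ≈ 10.837 + 1.2039*I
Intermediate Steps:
F(Y) = 1/(2*Y)
M = 1243/377 (M = 40*(1/26) - 51*(-1/29) = 20/13 + 51/29 = 1243/377 ≈ 3.2971)
Q(G) = sqrt(-1/5 + G) (Q(G) = sqrt(G - 1/5) = sqrt(-1/5 + G))
(M + Q(F(3)))**2 = (1243/377 + sqrt(-5 + 25*((1/2)/3))/5)**2 = (1243/377 + sqrt(-5 + 25*((1/2)*(1/3)))/5)**2 = (1243/377 + sqrt(-5 + 25*(1/6))/5)**2 = (1243/377 + sqrt(-5 + 25/6)/5)**2 = (1243/377 + sqrt(-5/6)/5)**2 = (1243/377 + (I*sqrt(30)/6)/5)**2 = (1243/377 + I*sqrt(30)/30)**2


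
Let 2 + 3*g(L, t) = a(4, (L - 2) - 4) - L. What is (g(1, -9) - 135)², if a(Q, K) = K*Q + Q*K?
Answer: 200704/9 ≈ 22300.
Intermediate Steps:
a(Q, K) = 2*K*Q (a(Q, K) = K*Q + K*Q = 2*K*Q)
g(L, t) = -50/3 + 7*L/3 (g(L, t) = -⅔ + (2*((L - 2) - 4)*4 - L)/3 = -⅔ + (2*((-2 + L) - 4)*4 - L)/3 = -⅔ + (2*(-6 + L)*4 - L)/3 = -⅔ + ((-48 + 8*L) - L)/3 = -⅔ + (-48 + 7*L)/3 = -⅔ + (-16 + 7*L/3) = -50/3 + 7*L/3)
(g(1, -9) - 135)² = ((-50/3 + (7/3)*1) - 135)² = ((-50/3 + 7/3) - 135)² = (-43/3 - 135)² = (-448/3)² = 200704/9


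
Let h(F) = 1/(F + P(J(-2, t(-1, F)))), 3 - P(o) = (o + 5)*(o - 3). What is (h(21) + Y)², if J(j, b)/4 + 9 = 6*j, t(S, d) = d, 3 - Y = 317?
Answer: 4625024444569/46908801 ≈ 98596.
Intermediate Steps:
Y = -314 (Y = 3 - 1*317 = 3 - 317 = -314)
J(j, b) = -36 + 24*j (J(j, b) = -36 + 4*(6*j) = -36 + 24*j)
P(o) = 3 - (-3 + o)*(5 + o) (P(o) = 3 - (o + 5)*(o - 3) = 3 - (5 + o)*(-3 + o) = 3 - (-3 + o)*(5 + o))
h(F) = 1/(-6870 + F) (h(F) = 1/(F + (18 - (-36 + 24*(-2))² - 2*(-36 + 24*(-2)))) = 1/(F + (18 - (-36 - 48)² - 2*(-36 - 48))) = 1/(F + (18 - 1*(-84)² - 2*(-84))) = 1/(F + (18 - 1*7056 + 168)) = 1/(F + (18 - 7056 + 168)) = 1/(F - 6870) = 1/(-6870 + F))
(h(21) + Y)² = (1/(-6870 + 21) - 314)² = (1/(-6849) - 314)² = (-1/6849 - 314)² = (-2150587/6849)² = 4625024444569/46908801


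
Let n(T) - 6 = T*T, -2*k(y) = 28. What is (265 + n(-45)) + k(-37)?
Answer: 2282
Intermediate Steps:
k(y) = -14 (k(y) = -½*28 = -14)
n(T) = 6 + T² (n(T) = 6 + T*T = 6 + T²)
(265 + n(-45)) + k(-37) = (265 + (6 + (-45)²)) - 14 = (265 + (6 + 2025)) - 14 = (265 + 2031) - 14 = 2296 - 14 = 2282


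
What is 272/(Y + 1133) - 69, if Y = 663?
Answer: -30913/449 ≈ -68.849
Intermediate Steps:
272/(Y + 1133) - 69 = 272/(663 + 1133) - 69 = 272/1796 - 69 = (1/1796)*272 - 69 = 68/449 - 69 = -30913/449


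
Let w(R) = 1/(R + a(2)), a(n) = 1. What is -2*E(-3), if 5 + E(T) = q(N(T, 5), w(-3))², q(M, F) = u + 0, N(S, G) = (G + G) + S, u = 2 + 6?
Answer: -118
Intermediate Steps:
u = 8
N(S, G) = S + 2*G (N(S, G) = 2*G + S = S + 2*G)
w(R) = 1/(1 + R) (w(R) = 1/(R + 1) = 1/(1 + R))
q(M, F) = 8 (q(M, F) = 8 + 0 = 8)
E(T) = 59 (E(T) = -5 + 8² = -5 + 64 = 59)
-2*E(-3) = -2*59 = -118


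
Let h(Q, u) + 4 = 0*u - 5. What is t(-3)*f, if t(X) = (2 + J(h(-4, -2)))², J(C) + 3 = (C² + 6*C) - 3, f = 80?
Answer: 42320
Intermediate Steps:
h(Q, u) = -9 (h(Q, u) = -4 + (0*u - 5) = -4 + (0 - 5) = -4 - 5 = -9)
J(C) = -6 + C² + 6*C (J(C) = -3 + ((C² + 6*C) - 3) = -3 + (-3 + C² + 6*C) = -6 + C² + 6*C)
t(X) = 529 (t(X) = (2 + (-6 + (-9)² + 6*(-9)))² = (2 + (-6 + 81 - 54))² = (2 + 21)² = 23² = 529)
t(-3)*f = 529*80 = 42320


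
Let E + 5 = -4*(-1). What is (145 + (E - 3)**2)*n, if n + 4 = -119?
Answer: -19803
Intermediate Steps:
n = -123 (n = -4 - 119 = -123)
E = -1 (E = -5 - 4*(-1) = -5 + 4 = -1)
(145 + (E - 3)**2)*n = (145 + (-1 - 3)**2)*(-123) = (145 + (-4)**2)*(-123) = (145 + 16)*(-123) = 161*(-123) = -19803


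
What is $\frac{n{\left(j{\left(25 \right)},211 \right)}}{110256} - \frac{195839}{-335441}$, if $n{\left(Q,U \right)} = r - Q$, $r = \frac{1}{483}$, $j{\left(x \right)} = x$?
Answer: $\frac{5212545528019}{8931728469384} \approx 0.5836$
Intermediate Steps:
$r = \frac{1}{483} \approx 0.0020704$
$n{\left(Q,U \right)} = \frac{1}{483} - Q$
$\frac{n{\left(j{\left(25 \right)},211 \right)}}{110256} - \frac{195839}{-335441} = \frac{\frac{1}{483} - 25}{110256} - \frac{195839}{-335441} = \left(\frac{1}{483} - 25\right) \frac{1}{110256} - - \frac{195839}{335441} = \left(- \frac{12074}{483}\right) \frac{1}{110256} + \frac{195839}{335441} = - \frac{6037}{26626824} + \frac{195839}{335441} = \frac{5212545528019}{8931728469384}$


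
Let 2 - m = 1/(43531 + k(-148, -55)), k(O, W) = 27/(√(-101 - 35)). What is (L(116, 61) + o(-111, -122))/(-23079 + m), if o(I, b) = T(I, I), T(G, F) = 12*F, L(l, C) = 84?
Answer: 7422156942469078368/137244483919760986225 - 67392*I*√34/137244483919760986225 ≈ 0.05408 - 2.8632e-15*I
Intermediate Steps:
k(O, W) = -27*I*√34/68 (k(O, W) = 27/(√(-136)) = 27/((2*I*√34)) = 27*(-I*√34/68) = -27*I*√34/68)
m = 2 - 1/(43531 - 27*I*√34/68) ≈ 2.0 - 1.2218e-9*I
o(I, b) = 12*I
(L(116, 61) + o(-111, -122))/(-23079 + m) = (84 + 12*(-111))/(-23079 + (515419926634/257712923425 - 54*I*√34/257712923425)) = (84 - 1332)/(-5947241139798941/257712923425 - 54*I*√34/257712923425) = -1248/(-5947241139798941/257712923425 - 54*I*√34/257712923425)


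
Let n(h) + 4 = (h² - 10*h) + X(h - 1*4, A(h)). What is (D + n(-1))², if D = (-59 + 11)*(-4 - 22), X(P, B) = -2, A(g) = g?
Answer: 1570009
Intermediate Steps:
n(h) = -6 + h² - 10*h (n(h) = -4 + ((h² - 10*h) - 2) = -4 + (-2 + h² - 10*h) = -6 + h² - 10*h)
D = 1248 (D = -48*(-26) = 1248)
(D + n(-1))² = (1248 + (-6 + (-1)² - 10*(-1)))² = (1248 + (-6 + 1 + 10))² = (1248 + 5)² = 1253² = 1570009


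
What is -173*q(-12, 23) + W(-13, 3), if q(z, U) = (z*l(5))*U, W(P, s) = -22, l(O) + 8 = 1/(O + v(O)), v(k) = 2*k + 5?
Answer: -1898093/5 ≈ -3.7962e+5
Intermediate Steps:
v(k) = 5 + 2*k
l(O) = -8 + 1/(5 + 3*O) (l(O) = -8 + 1/(O + (5 + 2*O)) = -8 + 1/(5 + 3*O))
q(z, U) = -159*U*z/20 (q(z, U) = (z*(3*(-13 - 8*5)/(5 + 3*5)))*U = (z*(3*(-13 - 40)/(5 + 15)))*U = (z*(3*(-53)/20))*U = (z*(3*(1/20)*(-53)))*U = (z*(-159/20))*U = (-159*z/20)*U = -159*U*z/20)
-173*q(-12, 23) + W(-13, 3) = -(-27507)*23*(-12)/20 - 22 = -173*10971/5 - 22 = -1897983/5 - 22 = -1898093/5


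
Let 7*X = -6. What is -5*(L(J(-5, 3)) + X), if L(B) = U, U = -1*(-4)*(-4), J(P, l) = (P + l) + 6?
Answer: 590/7 ≈ 84.286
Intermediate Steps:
X = -6/7 (X = (1/7)*(-6) = -6/7 ≈ -0.85714)
J(P, l) = 6 + P + l
U = -16 (U = 4*(-4) = -16)
L(B) = -16
-5*(L(J(-5, 3)) + X) = -5*(-16 - 6/7) = -5*(-118/7) = 590/7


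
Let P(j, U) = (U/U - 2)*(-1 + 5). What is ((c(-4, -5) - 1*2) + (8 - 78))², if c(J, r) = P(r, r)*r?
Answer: 2704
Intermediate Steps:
P(j, U) = -4 (P(j, U) = (1 - 2)*4 = -1*4 = -4)
c(J, r) = -4*r
((c(-4, -5) - 1*2) + (8 - 78))² = ((-4*(-5) - 1*2) + (8 - 78))² = ((20 - 2) - 70)² = (18 - 70)² = (-52)² = 2704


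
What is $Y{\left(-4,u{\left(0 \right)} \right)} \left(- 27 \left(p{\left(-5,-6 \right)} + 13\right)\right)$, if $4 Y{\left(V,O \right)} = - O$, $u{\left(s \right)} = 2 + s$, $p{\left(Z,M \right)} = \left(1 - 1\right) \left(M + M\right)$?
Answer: $\frac{351}{2} \approx 175.5$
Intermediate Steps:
$p{\left(Z,M \right)} = 0$ ($p{\left(Z,M \right)} = 0 \cdot 2 M = 0$)
$Y{\left(V,O \right)} = - \frac{O}{4}$ ($Y{\left(V,O \right)} = \frac{\left(-1\right) O}{4} = - \frac{O}{4}$)
$Y{\left(-4,u{\left(0 \right)} \right)} \left(- 27 \left(p{\left(-5,-6 \right)} + 13\right)\right) = - \frac{2 + 0}{4} \left(- 27 \left(0 + 13\right)\right) = \left(- \frac{1}{4}\right) 2 \left(\left(-27\right) 13\right) = \left(- \frac{1}{2}\right) \left(-351\right) = \frac{351}{2}$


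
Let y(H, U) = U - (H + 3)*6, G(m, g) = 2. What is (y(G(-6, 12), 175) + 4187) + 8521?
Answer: 12853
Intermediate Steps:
y(H, U) = -18 + U - 6*H (y(H, U) = U - (3 + H)*6 = U - (18 + 6*H) = U + (-18 - 6*H) = -18 + U - 6*H)
(y(G(-6, 12), 175) + 4187) + 8521 = ((-18 + 175 - 6*2) + 4187) + 8521 = ((-18 + 175 - 12) + 4187) + 8521 = (145 + 4187) + 8521 = 4332 + 8521 = 12853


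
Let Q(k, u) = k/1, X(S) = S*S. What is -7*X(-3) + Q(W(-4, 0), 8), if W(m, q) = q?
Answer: -63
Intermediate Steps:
X(S) = S²
Q(k, u) = k (Q(k, u) = k*1 = k)
-7*X(-3) + Q(W(-4, 0), 8) = -7*(-3)² + 0 = -7*9 + 0 = -63 + 0 = -63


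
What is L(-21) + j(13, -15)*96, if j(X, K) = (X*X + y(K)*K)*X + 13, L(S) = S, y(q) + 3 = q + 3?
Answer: 492939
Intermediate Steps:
y(q) = q (y(q) = -3 + (q + 3) = -3 + (3 + q) = q)
j(X, K) = 13 + X*(K² + X²) (j(X, K) = (X*X + K*K)*X + 13 = (X² + K²)*X + 13 = (K² + X²)*X + 13 = X*(K² + X²) + 13 = 13 + X*(K² + X²))
L(-21) + j(13, -15)*96 = -21 + (13 + 13³ + 13*(-15)²)*96 = -21 + (13 + 2197 + 13*225)*96 = -21 + (13 + 2197 + 2925)*96 = -21 + 5135*96 = -21 + 492960 = 492939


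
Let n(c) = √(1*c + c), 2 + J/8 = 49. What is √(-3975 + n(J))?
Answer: √(-3975 + 4*√47) ≈ 62.83*I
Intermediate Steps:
J = 376 (J = -16 + 8*49 = -16 + 392 = 376)
n(c) = √2*√c (n(c) = √(c + c) = √(2*c) = √2*√c)
√(-3975 + n(J)) = √(-3975 + √2*√376) = √(-3975 + √2*(2*√94)) = √(-3975 + 4*√47)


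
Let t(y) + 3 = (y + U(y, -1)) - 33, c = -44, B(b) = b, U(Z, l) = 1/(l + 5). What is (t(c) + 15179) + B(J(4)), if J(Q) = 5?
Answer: 60417/4 ≈ 15104.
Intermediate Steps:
U(Z, l) = 1/(5 + l)
t(y) = -143/4 + y (t(y) = -3 + ((y + 1/(5 - 1)) - 33) = -3 + ((y + 1/4) - 33) = -3 + ((1/4 + y) - 33) = -3 + (-131/4 + y) = -143/4 + y)
(t(c) + 15179) + B(J(4)) = ((-143/4 - 44) + 15179) + 5 = (-319/4 + 15179) + 5 = 60397/4 + 5 = 60417/4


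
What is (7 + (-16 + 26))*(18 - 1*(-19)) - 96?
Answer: 533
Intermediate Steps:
(7 + (-16 + 26))*(18 - 1*(-19)) - 96 = (7 + 10)*(18 + 19) - 96 = 17*37 - 96 = 629 - 96 = 533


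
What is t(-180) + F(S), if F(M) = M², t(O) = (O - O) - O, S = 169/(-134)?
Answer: 3260641/17956 ≈ 181.59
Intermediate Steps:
S = -169/134 (S = 169*(-1/134) = -169/134 ≈ -1.2612)
t(O) = -O (t(O) = 0 - O = -O)
t(-180) + F(S) = -1*(-180) + (-169/134)² = 180 + 28561/17956 = 3260641/17956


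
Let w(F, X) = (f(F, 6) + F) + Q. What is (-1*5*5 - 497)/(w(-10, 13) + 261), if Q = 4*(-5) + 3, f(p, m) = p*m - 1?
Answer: -522/173 ≈ -3.0173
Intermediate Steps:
f(p, m) = -1 + m*p (f(p, m) = m*p - 1 = -1 + m*p)
Q = -17 (Q = -20 + 3 = -17)
w(F, X) = -18 + 7*F (w(F, X) = ((-1 + 6*F) + F) - 17 = (-1 + 7*F) - 17 = -18 + 7*F)
(-1*5*5 - 497)/(w(-10, 13) + 261) = (-1*5*5 - 497)/((-18 + 7*(-10)) + 261) = (-5*5 - 497)/((-18 - 70) + 261) = (-25 - 497)/(-88 + 261) = -522/173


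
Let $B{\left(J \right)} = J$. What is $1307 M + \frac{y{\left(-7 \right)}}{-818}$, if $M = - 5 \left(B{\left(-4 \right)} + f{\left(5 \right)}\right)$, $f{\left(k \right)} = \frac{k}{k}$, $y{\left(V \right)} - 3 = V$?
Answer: $\frac{8018447}{409} \approx 19605.0$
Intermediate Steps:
$y{\left(V \right)} = 3 + V$
$f{\left(k \right)} = 1$
$M = 15$ ($M = - 5 \left(-4 + 1\right) = \left(-5\right) \left(-3\right) = 15$)
$1307 M + \frac{y{\left(-7 \right)}}{-818} = 1307 \cdot 15 + \frac{3 - 7}{-818} = 19605 - - \frac{2}{409} = 19605 + \frac{2}{409} = \frac{8018447}{409}$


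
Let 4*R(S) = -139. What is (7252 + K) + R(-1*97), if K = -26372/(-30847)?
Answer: 890627531/123388 ≈ 7218.1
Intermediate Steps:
K = 26372/30847 (K = -26372*(-1/30847) = 26372/30847 ≈ 0.85493)
R(S) = -139/4 (R(S) = (1/4)*(-139) = -139/4)
(7252 + K) + R(-1*97) = (7252 + 26372/30847) - 139/4 = 223728816/30847 - 139/4 = 890627531/123388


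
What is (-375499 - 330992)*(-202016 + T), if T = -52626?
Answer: 179902281222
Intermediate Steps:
(-375499 - 330992)*(-202016 + T) = (-375499 - 330992)*(-202016 - 52626) = -706491*(-254642) = 179902281222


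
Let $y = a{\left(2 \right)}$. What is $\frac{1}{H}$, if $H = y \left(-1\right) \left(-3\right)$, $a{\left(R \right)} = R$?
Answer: $\frac{1}{6} \approx 0.16667$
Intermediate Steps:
$y = 2$
$H = 6$ ($H = 2 \left(-1\right) \left(-3\right) = \left(-2\right) \left(-3\right) = 6$)
$\frac{1}{H} = \frac{1}{6}$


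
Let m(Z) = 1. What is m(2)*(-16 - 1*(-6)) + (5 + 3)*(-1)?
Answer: -18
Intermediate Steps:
m(2)*(-16 - 1*(-6)) + (5 + 3)*(-1) = 1*(-16 - 1*(-6)) + (5 + 3)*(-1) = 1*(-16 + 6) + 8*(-1) = 1*(-10) - 8 = -10 - 8 = -18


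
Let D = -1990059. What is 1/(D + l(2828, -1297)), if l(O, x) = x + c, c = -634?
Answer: -1/1991990 ≈ -5.0201e-7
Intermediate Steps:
l(O, x) = -634 + x (l(O, x) = x - 634 = -634 + x)
1/(D + l(2828, -1297)) = 1/(-1990059 + (-634 - 1297)) = 1/(-1990059 - 1931) = 1/(-1991990) = -1/1991990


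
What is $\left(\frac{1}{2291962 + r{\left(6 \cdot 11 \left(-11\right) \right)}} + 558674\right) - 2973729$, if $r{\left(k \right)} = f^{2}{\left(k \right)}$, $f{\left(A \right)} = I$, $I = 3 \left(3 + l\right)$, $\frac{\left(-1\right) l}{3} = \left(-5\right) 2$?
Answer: $- \frac{5558884241964}{2301763} \approx -2.4151 \cdot 10^{6}$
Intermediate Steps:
$l = 30$ ($l = - 3 \left(\left(-5\right) 2\right) = \left(-3\right) \left(-10\right) = 30$)
$I = 99$ ($I = 3 \left(3 + 30\right) = 3 \cdot 33 = 99$)
$f{\left(A \right)} = 99$
$r{\left(k \right)} = 9801$ ($r{\left(k \right)} = 99^{2} = 9801$)
$\left(\frac{1}{2291962 + r{\left(6 \cdot 11 \left(-11\right) \right)}} + 558674\right) - 2973729 = \left(\frac{1}{2291962 + 9801} + 558674\right) - 2973729 = \left(\frac{1}{2301763} + 558674\right) - 2973729 = \frac{1285935142263}{2301763} - 2973729 = - \frac{5558884241964}{2301763}$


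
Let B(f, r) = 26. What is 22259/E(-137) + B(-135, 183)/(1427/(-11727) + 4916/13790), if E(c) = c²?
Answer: 39880660318469/356344498969 ≈ 111.92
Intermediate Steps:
22259/E(-137) + B(-135, 183)/(1427/(-11727) + 4916/13790) = 22259/((-137)²) + 26/(1427/(-11727) + 4916/13790) = 22259/18769 + 26/(1427*(-1/11727) + 4916*(1/13790)) = 22259*(1/18769) + 26/(-1427/11727 + 2458/6895) = 22259/18769 + 26/(18985801/80857665) = 22259/18769 + 26*(80857665/18985801) = 22259/18769 + 2102299290/18985801 = 39880660318469/356344498969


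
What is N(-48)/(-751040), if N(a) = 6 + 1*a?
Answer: 21/375520 ≈ 5.5922e-5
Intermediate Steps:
N(a) = 6 + a
N(-48)/(-751040) = (6 - 48)/(-751040) = -42*(-1/751040) = 21/375520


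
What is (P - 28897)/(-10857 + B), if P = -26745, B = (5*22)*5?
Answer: 55642/10307 ≈ 5.3985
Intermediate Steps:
B = 550 (B = 110*5 = 550)
(P - 28897)/(-10857 + B) = (-26745 - 28897)/(-10857 + 550) = -55642/(-10307) = -55642*(-1/10307) = 55642/10307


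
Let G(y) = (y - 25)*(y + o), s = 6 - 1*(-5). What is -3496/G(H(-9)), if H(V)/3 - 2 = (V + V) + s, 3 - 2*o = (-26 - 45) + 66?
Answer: -437/55 ≈ -7.9455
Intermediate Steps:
o = 4 (o = 3/2 - ((-26 - 45) + 66)/2 = 3/2 - (-71 + 66)/2 = 3/2 - ½*(-5) = 3/2 + 5/2 = 4)
s = 11 (s = 6 + 5 = 11)
H(V) = 39 + 6*V (H(V) = 6 + 3*((V + V) + 11) = 6 + 3*(2*V + 11) = 6 + 3*(11 + 2*V) = 6 + (33 + 6*V) = 39 + 6*V)
G(y) = (-25 + y)*(4 + y) (G(y) = (y - 25)*(y + 4) = (-25 + y)*(4 + y))
-3496/G(H(-9)) = -3496/(-100 + (39 + 6*(-9))² - 21*(39 + 6*(-9))) = -3496/(-100 + (39 - 54)² - 21*(39 - 54)) = -3496/(-100 + (-15)² - 21*(-15)) = -3496/(-100 + 225 + 315) = -3496/440 = -3496*1/440 = -437/55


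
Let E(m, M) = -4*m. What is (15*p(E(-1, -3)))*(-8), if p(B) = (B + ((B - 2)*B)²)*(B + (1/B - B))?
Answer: -2040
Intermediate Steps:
p(B) = (B + B²*(-2 + B)²)/B (p(B) = (B + ((-2 + B)*B)²)*(B + (1/B - B)) = (B + (B*(-2 + B))²)/B = (B + B²*(-2 + B)²)/B)
(15*p(E(-1, -3)))*(-8) = (15*(1 + (-4*(-1))*(-2 - 4*(-1))²))*(-8) = (15*(1 + 4*(-2 + 4)²))*(-8) = (15*(1 + 4*2²))*(-8) = (15*(1 + 4*4))*(-8) = (15*(1 + 16))*(-8) = (15*17)*(-8) = 255*(-8) = -2040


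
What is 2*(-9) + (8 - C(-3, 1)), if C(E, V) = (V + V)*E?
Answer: -4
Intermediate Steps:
C(E, V) = 2*E*V (C(E, V) = (2*V)*E = 2*E*V)
2*(-9) + (8 - C(-3, 1)) = 2*(-9) + (8 - 2*(-3)) = -18 + (8 - 1*(-6)) = -18 + (8 + 6) = -18 + 14 = -4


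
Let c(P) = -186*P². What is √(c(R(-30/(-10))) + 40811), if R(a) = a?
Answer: √39137 ≈ 197.83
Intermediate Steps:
√(c(R(-30/(-10))) + 40811) = √(-186*(-30/(-10))² + 40811) = √(-186*(-30*(-1)/10)² + 40811) = √(-186*(-3*(-1))² + 40811) = √(-186*3² + 40811) = √(-186*9 + 40811) = √(-1674 + 40811) = √39137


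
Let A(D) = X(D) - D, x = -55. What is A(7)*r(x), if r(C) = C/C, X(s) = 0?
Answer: -7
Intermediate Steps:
A(D) = -D (A(D) = 0 - D = -D)
r(C) = 1
A(7)*r(x) = -1*7*1 = -7*1 = -7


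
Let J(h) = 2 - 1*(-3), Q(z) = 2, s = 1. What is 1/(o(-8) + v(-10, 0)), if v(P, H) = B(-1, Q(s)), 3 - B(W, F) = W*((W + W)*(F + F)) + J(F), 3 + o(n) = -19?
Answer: -1/32 ≈ -0.031250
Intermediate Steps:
o(n) = -22 (o(n) = -3 - 19 = -22)
J(h) = 5 (J(h) = 2 + 3 = 5)
B(W, F) = -2 - 4*F*W² (B(W, F) = 3 - (W*((W + W)*(F + F)) + 5) = 3 - (W*((2*W)*(2*F)) + 5) = 3 - (W*(4*F*W) + 5) = 3 - (4*F*W² + 5) = 3 - (5 + 4*F*W²) = 3 + (-5 - 4*F*W²) = -2 - 4*F*W²)
v(P, H) = -10 (v(P, H) = -2 - 4*2*(-1)² = -2 - 4*2*1 = -2 - 8 = -10)
1/(o(-8) + v(-10, 0)) = 1/(-22 - 10) = 1/(-32) = -1/32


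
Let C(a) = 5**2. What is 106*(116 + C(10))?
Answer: 14946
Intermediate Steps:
C(a) = 25
106*(116 + C(10)) = 106*(116 + 25) = 106*141 = 14946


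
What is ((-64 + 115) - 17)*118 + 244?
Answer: 4256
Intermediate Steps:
((-64 + 115) - 17)*118 + 244 = (51 - 17)*118 + 244 = 34*118 + 244 = 4012 + 244 = 4256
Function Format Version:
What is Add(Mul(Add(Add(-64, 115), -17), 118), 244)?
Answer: 4256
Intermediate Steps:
Add(Mul(Add(Add(-64, 115), -17), 118), 244) = Add(Mul(Add(51, -17), 118), 244) = Add(Mul(34, 118), 244) = Add(4012, 244) = 4256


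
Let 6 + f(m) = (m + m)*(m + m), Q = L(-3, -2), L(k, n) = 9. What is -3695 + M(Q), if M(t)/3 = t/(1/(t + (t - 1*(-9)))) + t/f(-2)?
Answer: -29633/10 ≈ -2963.3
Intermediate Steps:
Q = 9
f(m) = -6 + 4*m² (f(m) = -6 + (m + m)*(m + m) = -6 + (2*m)*(2*m) = -6 + 4*m²)
M(t) = 3*t/10 + 3*t*(9 + 2*t) (M(t) = 3*(t/(1/(t + (t - 1*(-9)))) + t/(-6 + 4*(-2)²)) = 3*(t/(1/(t + (t + 9))) + t/(-6 + 4*4)) = 3*(t/(1/(t + (9 + t))) + t/(-6 + 16)) = 3*(t/(1/(9 + 2*t)) + t/10) = 3*(t*(9 + 2*t) + t*(⅒)) = 3*(t*(9 + 2*t) + t/10) = 3*(t/10 + t*(9 + 2*t)) = 3*t/10 + 3*t*(9 + 2*t))
-3695 + M(Q) = -3695 + (3/10)*9*(91 + 20*9) = -3695 + (3/10)*9*(91 + 180) = -3695 + (3/10)*9*271 = -3695 + 7317/10 = -29633/10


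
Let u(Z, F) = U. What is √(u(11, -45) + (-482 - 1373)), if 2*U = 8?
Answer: I*√1851 ≈ 43.023*I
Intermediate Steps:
U = 4 (U = (½)*8 = 4)
u(Z, F) = 4
√(u(11, -45) + (-482 - 1373)) = √(4 + (-482 - 1373)) = √(4 - 1855) = √(-1851) = I*√1851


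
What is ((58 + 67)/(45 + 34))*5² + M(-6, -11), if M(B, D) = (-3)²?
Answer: 3836/79 ≈ 48.557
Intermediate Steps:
M(B, D) = 9
((58 + 67)/(45 + 34))*5² + M(-6, -11) = ((58 + 67)/(45 + 34))*5² + 9 = (125/79)*25 + 9 = 3125/79 + 9 = 3836/79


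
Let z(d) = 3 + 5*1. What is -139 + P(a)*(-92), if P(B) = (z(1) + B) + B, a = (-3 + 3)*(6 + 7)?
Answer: -875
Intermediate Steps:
z(d) = 8 (z(d) = 3 + 5 = 8)
a = 0 (a = 0*13 = 0)
P(B) = 8 + 2*B (P(B) = (8 + B) + B = 8 + 2*B)
-139 + P(a)*(-92) = -139 + (8 + 2*0)*(-92) = -139 + (8 + 0)*(-92) = -139 + 8*(-92) = -139 - 736 = -875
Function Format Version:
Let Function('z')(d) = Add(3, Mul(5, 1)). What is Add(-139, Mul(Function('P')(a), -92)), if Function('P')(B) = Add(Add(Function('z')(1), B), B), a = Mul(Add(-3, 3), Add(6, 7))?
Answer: -875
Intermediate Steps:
Function('z')(d) = 8 (Function('z')(d) = Add(3, 5) = 8)
a = 0 (a = Mul(0, 13) = 0)
Function('P')(B) = Add(8, Mul(2, B)) (Function('P')(B) = Add(Add(8, B), B) = Add(8, Mul(2, B)))
Add(-139, Mul(Function('P')(a), -92)) = Add(-139, Mul(Add(8, Mul(2, 0)), -92)) = Add(-139, Mul(Add(8, 0), -92)) = Add(-139, Mul(8, -92)) = Add(-139, -736) = -875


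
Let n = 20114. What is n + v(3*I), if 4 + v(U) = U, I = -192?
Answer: 19534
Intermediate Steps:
v(U) = -4 + U
n + v(3*I) = 20114 + (-4 + 3*(-192)) = 20114 + (-4 - 576) = 20114 - 580 = 19534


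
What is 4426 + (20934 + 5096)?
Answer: 30456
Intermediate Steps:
4426 + (20934 + 5096) = 4426 + 26030 = 30456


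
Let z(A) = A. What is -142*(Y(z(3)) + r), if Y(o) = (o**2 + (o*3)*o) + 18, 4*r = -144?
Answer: -2556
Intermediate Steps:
r = -36 (r = (1/4)*(-144) = -36)
Y(o) = 18 + 4*o**2 (Y(o) = (o**2 + (3*o)*o) + 18 = (o**2 + 3*o**2) + 18 = 4*o**2 + 18 = 18 + 4*o**2)
-142*(Y(z(3)) + r) = -142*((18 + 4*3**2) - 36) = -142*((18 + 4*9) - 36) = -142*((18 + 36) - 36) = -142*(54 - 36) = -142*18 = -2556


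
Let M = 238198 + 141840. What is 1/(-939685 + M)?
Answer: -1/559647 ≈ -1.7868e-6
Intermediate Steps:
M = 380038
1/(-939685 + M) = 1/(-939685 + 380038) = 1/(-559647) = -1/559647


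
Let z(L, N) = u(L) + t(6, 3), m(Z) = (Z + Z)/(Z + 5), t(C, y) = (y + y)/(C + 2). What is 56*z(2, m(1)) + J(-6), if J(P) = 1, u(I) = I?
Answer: 155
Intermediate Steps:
t(C, y) = 2*y/(2 + C) (t(C, y) = (2*y)/(2 + C) = 2*y/(2 + C))
m(Z) = 2*Z/(5 + Z) (m(Z) = (2*Z)/(5 + Z) = 2*Z/(5 + Z))
z(L, N) = ¾ + L (z(L, N) = L + 2*3/(2 + 6) = L + 2*3/8 = L + 2*3*(⅛) = L + ¾ = ¾ + L)
56*z(2, m(1)) + J(-6) = 56*(¾ + 2) + 1 = 56*(11/4) + 1 = 154 + 1 = 155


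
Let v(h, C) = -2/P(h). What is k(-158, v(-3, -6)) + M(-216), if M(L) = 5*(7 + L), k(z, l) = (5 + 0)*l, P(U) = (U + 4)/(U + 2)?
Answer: -1035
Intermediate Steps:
P(U) = (4 + U)/(2 + U)
v(h, C) = -2*(2 + h)/(4 + h)
k(z, l) = 5*l
M(L) = 35 + 5*L
k(-158, v(-3, -6)) + M(-216) = 5*(2*(-2 - 1*(-3))/(4 - 3)) + (35 + 5*(-216)) = 5*(2*(-2 + 3)/1) + (35 - 1080) = 5*(2*1*1) - 1045 = 5*2 - 1045 = 10 - 1045 = -1035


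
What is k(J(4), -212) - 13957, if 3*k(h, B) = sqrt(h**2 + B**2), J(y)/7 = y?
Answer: -13957 + 4*sqrt(2858)/3 ≈ -13886.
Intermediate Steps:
J(y) = 7*y
k(h, B) = sqrt(B**2 + h**2)/3 (k(h, B) = sqrt(h**2 + B**2)/3 = sqrt(B**2 + h**2)/3)
k(J(4), -212) - 13957 = sqrt((-212)**2 + (7*4)**2)/3 - 13957 = sqrt(44944 + 28**2)/3 - 13957 = sqrt(44944 + 784)/3 - 13957 = sqrt(45728)/3 - 13957 = (4*sqrt(2858))/3 - 13957 = 4*sqrt(2858)/3 - 13957 = -13957 + 4*sqrt(2858)/3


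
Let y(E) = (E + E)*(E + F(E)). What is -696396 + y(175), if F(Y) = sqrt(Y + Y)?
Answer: -635146 + 1750*sqrt(14) ≈ -6.2860e+5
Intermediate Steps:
F(Y) = sqrt(2)*sqrt(Y) (F(Y) = sqrt(2*Y) = sqrt(2)*sqrt(Y))
y(E) = 2*E*(E + sqrt(2)*sqrt(E)) (y(E) = (E + E)*(E + sqrt(2)*sqrt(E)) = (2*E)*(E + sqrt(2)*sqrt(E)) = 2*E*(E + sqrt(2)*sqrt(E)))
-696396 + y(175) = -696396 + 2*175*(175 + sqrt(2)*sqrt(175)) = -696396 + 2*175*(175 + sqrt(2)*(5*sqrt(7))) = -696396 + 2*175*(175 + 5*sqrt(14)) = -696396 + (61250 + 1750*sqrt(14)) = -635146 + 1750*sqrt(14)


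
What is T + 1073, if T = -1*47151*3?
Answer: -140380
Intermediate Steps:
T = -141453 (T = -47151*3 = -141453)
T + 1073 = -141453 + 1073 = -140380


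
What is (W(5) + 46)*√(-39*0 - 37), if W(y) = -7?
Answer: 39*I*√37 ≈ 237.23*I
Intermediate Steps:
(W(5) + 46)*√(-39*0 - 37) = (-7 + 46)*√(-39*0 - 37) = 39*√(0 - 37) = 39*√(-37) = 39*(I*√37) = 39*I*√37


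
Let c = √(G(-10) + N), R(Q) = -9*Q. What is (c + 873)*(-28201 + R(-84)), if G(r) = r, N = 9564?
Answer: -23959485 - 27445*√9554 ≈ -2.6642e+7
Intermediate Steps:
c = √9554 (c = √(-10 + 9564) = √9554 ≈ 97.745)
(c + 873)*(-28201 + R(-84)) = (√9554 + 873)*(-28201 - 9*(-84)) = (873 + √9554)*(-28201 + 756) = (873 + √9554)*(-27445) = -23959485 - 27445*√9554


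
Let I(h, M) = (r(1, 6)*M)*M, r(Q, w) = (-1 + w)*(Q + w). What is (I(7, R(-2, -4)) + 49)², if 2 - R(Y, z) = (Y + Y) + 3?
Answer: 132496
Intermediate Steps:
R(Y, z) = -1 - 2*Y (R(Y, z) = 2 - ((Y + Y) + 3) = 2 - (2*Y + 3) = 2 - (3 + 2*Y) = 2 + (-3 - 2*Y) = -1 - 2*Y)
I(h, M) = 35*M² (I(h, M) = ((6² - 1*1 - 1*6 + 1*6)*M)*M = ((36 - 1 - 6 + 6)*M)*M = (35*M)*M = 35*M²)
(I(7, R(-2, -4)) + 49)² = (35*(-1 - 2*(-2))² + 49)² = (35*(-1 + 4)² + 49)² = (35*3² + 49)² = (35*9 + 49)² = (315 + 49)² = 364² = 132496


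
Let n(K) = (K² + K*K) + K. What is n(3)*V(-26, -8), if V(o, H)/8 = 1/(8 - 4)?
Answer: 42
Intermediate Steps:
n(K) = K + 2*K² (n(K) = (K² + K²) + K = 2*K² + K = K + 2*K²)
V(o, H) = 2 (V(o, H) = 8/(8 - 4) = 8/4 = 8*(¼) = 2)
n(3)*V(-26, -8) = (3*(1 + 2*3))*2 = (3*(1 + 6))*2 = (3*7)*2 = 21*2 = 42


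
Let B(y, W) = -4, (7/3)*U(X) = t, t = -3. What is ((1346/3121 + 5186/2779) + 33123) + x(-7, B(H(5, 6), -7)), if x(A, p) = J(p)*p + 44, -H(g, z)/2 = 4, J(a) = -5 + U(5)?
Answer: 287903977805/8673259 ≈ 33194.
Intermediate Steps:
U(X) = -9/7 (U(X) = (3/7)*(-3) = -9/7)
J(a) = -44/7 (J(a) = -5 - 9/7 = -44/7)
H(g, z) = -8 (H(g, z) = -2*4 = -8)
x(A, p) = 44 - 44*p/7 (x(A, p) = -44*p/7 + 44 = 44 - 44*p/7)
((1346/3121 + 5186/2779) + 33123) + x(-7, B(H(5, 6), -7)) = ((1346/3121 + 5186/2779) + 33123) + (44 - 44/7*(-4)) = ((1346*(1/3121) + 5186*(1/2779)) + 33123) + (44 + 176/7) = ((1346/3121 + 5186/2779) + 33123) + 484/7 = (19926040/8673259 + 33123) + 484/7 = 287304283897/8673259 + 484/7 = 287903977805/8673259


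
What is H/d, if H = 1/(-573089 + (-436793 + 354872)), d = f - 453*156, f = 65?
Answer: 1/46245671030 ≈ 2.1624e-11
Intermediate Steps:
d = -70603 (d = 65 - 453*156 = 65 - 70668 = -70603)
H = -1/655010 (H = 1/(-573089 - 81921) = 1/(-655010) = -1/655010 ≈ -1.5267e-6)
H/d = -1/655010/(-70603) = -1/655010*(-1/70603) = 1/46245671030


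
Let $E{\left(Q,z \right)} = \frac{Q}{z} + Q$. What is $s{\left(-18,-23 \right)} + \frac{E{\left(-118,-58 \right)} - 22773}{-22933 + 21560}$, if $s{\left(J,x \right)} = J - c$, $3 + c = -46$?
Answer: $\frac{1898107}{39817} \approx 47.671$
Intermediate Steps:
$c = -49$ ($c = -3 - 46 = -49$)
$s{\left(J,x \right)} = 49 + J$ ($s{\left(J,x \right)} = J - -49 = J + 49 = 49 + J$)
$E{\left(Q,z \right)} = Q + \frac{Q}{z}$
$s{\left(-18,-23 \right)} + \frac{E{\left(-118,-58 \right)} - 22773}{-22933 + 21560} = \left(49 - 18\right) + \frac{\left(-118 - \frac{118}{-58}\right) - 22773}{-22933 + 21560} = 31 + \frac{\left(-118 - - \frac{59}{29}\right) - 22773}{-1373} = 31 + \left(\left(-118 + \frac{59}{29}\right) - 22773\right) \left(- \frac{1}{1373}\right) = 31 + \left(- \frac{3363}{29} - 22773\right) \left(- \frac{1}{1373}\right) = 31 - - \frac{663780}{39817} = 31 + \frac{663780}{39817} = \frac{1898107}{39817}$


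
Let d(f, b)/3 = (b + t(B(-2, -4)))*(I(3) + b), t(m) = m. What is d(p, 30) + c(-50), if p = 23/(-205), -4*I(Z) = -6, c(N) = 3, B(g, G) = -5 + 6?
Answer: 5865/2 ≈ 2932.5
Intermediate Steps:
B(g, G) = 1
I(Z) = 3/2 (I(Z) = -1/4*(-6) = 3/2)
p = -23/205 (p = 23*(-1/205) = -23/205 ≈ -0.11220)
d(f, b) = 3*(1 + b)*(3/2 + b) (d(f, b) = 3*((b + 1)*(3/2 + b)) = 3*((1 + b)*(3/2 + b)) = 3*(1 + b)*(3/2 + b))
d(p, 30) + c(-50) = (9/2 + 3*30**2 + (15/2)*30) + 3 = (9/2 + 3*900 + 225) + 3 = (9/2 + 2700 + 225) + 3 = 5859/2 + 3 = 5865/2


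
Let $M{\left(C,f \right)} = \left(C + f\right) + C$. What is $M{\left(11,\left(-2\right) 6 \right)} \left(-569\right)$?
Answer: $-5690$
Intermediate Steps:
$M{\left(C,f \right)} = f + 2 C$
$M{\left(11,\left(-2\right) 6 \right)} \left(-569\right) = \left(\left(-2\right) 6 + 2 \cdot 11\right) \left(-569\right) = \left(-12 + 22\right) \left(-569\right) = 10 \left(-569\right) = -5690$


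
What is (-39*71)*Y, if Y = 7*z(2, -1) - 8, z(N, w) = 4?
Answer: -55380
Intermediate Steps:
Y = 20 (Y = 7*4 - 8 = 28 - 8 = 20)
(-39*71)*Y = -39*71*20 = -2769*20 = -55380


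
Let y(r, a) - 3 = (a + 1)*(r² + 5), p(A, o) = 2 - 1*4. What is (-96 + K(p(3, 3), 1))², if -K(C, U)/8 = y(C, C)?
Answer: 2304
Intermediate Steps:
p(A, o) = -2 (p(A, o) = 2 - 4 = -2)
y(r, a) = 3 + (1 + a)*(5 + r²) (y(r, a) = 3 + (a + 1)*(r² + 5) = 3 + (1 + a)*(5 + r²))
K(C, U) = -64 - 40*C - 8*C² - 8*C³ (K(C, U) = -8*(8 + C² + 5*C + C*C²) = -8*(8 + C² + 5*C + C³) = -8*(8 + C² + C³ + 5*C) = -64 - 40*C - 8*C² - 8*C³)
(-96 + K(p(3, 3), 1))² = (-96 + (-64 - 40*(-2) - 8*(-2)² - 8*(-2)³))² = (-96 + (-64 + 80 - 8*4 - 8*(-8)))² = (-96 + (-64 + 80 - 32 + 64))² = (-96 + 48)² = (-48)² = 2304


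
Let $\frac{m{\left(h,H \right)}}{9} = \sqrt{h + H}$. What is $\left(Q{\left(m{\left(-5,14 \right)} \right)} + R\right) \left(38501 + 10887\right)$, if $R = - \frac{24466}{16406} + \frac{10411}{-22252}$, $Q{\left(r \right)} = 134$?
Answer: $\frac{22891179155845}{3510253} \approx 6.5212 \cdot 10^{6}$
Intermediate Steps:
$m{\left(h,H \right)} = 9 \sqrt{H + h}$ ($m{\left(h,H \right)} = 9 \sqrt{h + H} = 9 \sqrt{H + h}$)
$R = - \frac{27508473}{14041012}$ ($R = \left(-24466\right) \frac{1}{16406} + 10411 \left(- \frac{1}{22252}\right) = - \frac{941}{631} - \frac{10411}{22252} = - \frac{27508473}{14041012} \approx -1.9592$)
$\left(Q{\left(m{\left(-5,14 \right)} \right)} + R\right) \left(38501 + 10887\right) = \left(134 - \frac{27508473}{14041012}\right) \left(38501 + 10887\right) = \frac{1853987135}{14041012} \cdot 49388 = \frac{22891179155845}{3510253}$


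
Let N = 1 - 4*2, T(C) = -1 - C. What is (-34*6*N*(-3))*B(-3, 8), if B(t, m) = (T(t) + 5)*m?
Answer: -239904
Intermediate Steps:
N = -7 (N = 1 - 8 = -7)
B(t, m) = m*(4 - t) (B(t, m) = ((-1 - t) + 5)*m = (4 - t)*m = m*(4 - t))
(-34*6*N*(-3))*B(-3, 8) = (-34*6*(-7)*(-3))*(8*(4 - 1*(-3))) = (-(-1428)*(-3))*(8*(4 + 3)) = (-34*126)*(8*7) = -4284*56 = -239904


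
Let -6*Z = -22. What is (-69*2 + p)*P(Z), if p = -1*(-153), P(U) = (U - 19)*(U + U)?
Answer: -5060/3 ≈ -1686.7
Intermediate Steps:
Z = 11/3 (Z = -1/6*(-22) = 11/3 ≈ 3.6667)
P(U) = 2*U*(-19 + U) (P(U) = (-19 + U)*(2*U) = 2*U*(-19 + U))
p = 153
(-69*2 + p)*P(Z) = (-69*2 + 153)*(2*(11/3)*(-19 + 11/3)) = (-138 + 153)*(2*(11/3)*(-46/3)) = 15*(-1012/9) = -5060/3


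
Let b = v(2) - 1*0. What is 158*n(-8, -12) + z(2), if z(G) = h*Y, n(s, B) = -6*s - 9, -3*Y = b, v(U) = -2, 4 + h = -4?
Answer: 18470/3 ≈ 6156.7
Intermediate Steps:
h = -8 (h = -4 - 4 = -8)
b = -2 (b = -2 - 1*0 = -2 + 0 = -2)
Y = 2/3 (Y = -1/3*(-2) = 2/3 ≈ 0.66667)
n(s, B) = -9 - 6*s
z(G) = -16/3 (z(G) = -8*2/3 = -16/3)
158*n(-8, -12) + z(2) = 158*(-9 - 6*(-8)) - 16/3 = 158*(-9 + 48) - 16/3 = 158*39 - 16/3 = 6162 - 16/3 = 18470/3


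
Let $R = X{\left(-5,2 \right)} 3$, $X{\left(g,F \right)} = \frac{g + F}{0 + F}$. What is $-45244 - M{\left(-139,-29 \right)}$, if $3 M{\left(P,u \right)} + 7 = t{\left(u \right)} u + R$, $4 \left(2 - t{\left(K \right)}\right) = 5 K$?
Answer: $- \frac{538445}{12} \approx -44870.0$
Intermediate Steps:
$X{\left(g,F \right)} = \frac{F + g}{F}$
$t{\left(K \right)} = 2 - \frac{5 K}{4}$
$R = - \frac{9}{2}$ ($R = \frac{2 - 5}{2} \cdot 3 = \frac{1}{2} \left(-3\right) 3 = \left(- \frac{3}{2}\right) 3 = - \frac{9}{2} \approx -4.5$)
$M{\left(P,u \right)} = - \frac{23}{6} + \frac{u \left(2 - \frac{5 u}{4}\right)}{3}$ ($M{\left(P,u \right)} = - \frac{7}{3} + \frac{\left(2 - \frac{5 u}{4}\right) u - \frac{9}{2}}{3} = - \frac{7}{3} + \frac{u \left(2 - \frac{5 u}{4}\right) - \frac{9}{2}}{3} = - \frac{7}{3} + \frac{- \frac{9}{2} + u \left(2 - \frac{5 u}{4}\right)}{3} = - \frac{7}{3} + \left(- \frac{3}{2} + \frac{u \left(2 - \frac{5 u}{4}\right)}{3}\right) = - \frac{23}{6} + \frac{u \left(2 - \frac{5 u}{4}\right)}{3}$)
$-45244 - M{\left(-139,-29 \right)} = -45244 - \left(- \frac{23}{6} - - \frac{29 \left(-8 + 5 \left(-29\right)\right)}{12}\right) = -45244 - \left(- \frac{23}{6} - - \frac{29 \left(-8 - 145\right)}{12}\right) = -45244 - \left(- \frac{23}{6} - \left(- \frac{29}{12}\right) \left(-153\right)\right) = -45244 - \left(- \frac{23}{6} - \frac{1479}{4}\right) = -45244 - - \frac{4483}{12} = -45244 + \frac{4483}{12} = - \frac{538445}{12}$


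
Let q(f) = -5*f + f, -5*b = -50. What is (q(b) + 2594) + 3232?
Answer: 5786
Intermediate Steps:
b = 10 (b = -1/5*(-50) = 10)
q(f) = -4*f
(q(b) + 2594) + 3232 = (-4*10 + 2594) + 3232 = (-40 + 2594) + 3232 = 2554 + 3232 = 5786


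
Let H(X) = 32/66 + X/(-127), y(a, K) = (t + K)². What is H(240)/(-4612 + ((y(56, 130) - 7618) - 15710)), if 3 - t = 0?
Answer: 5888/42961941 ≈ 0.00013705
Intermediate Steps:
t = 3 (t = 3 - 1*0 = 3 + 0 = 3)
y(a, K) = (3 + K)²
H(X) = 16/33 - X/127 (H(X) = 32*(1/66) + X*(-1/127) = 16/33 - X/127)
H(240)/(-4612 + ((y(56, 130) - 7618) - 15710)) = (16/33 - 1/127*240)/(-4612 + (((3 + 130)² - 7618) - 15710)) = (16/33 - 240/127)/(-4612 + ((133² - 7618) - 15710)) = -5888/(4191*(-4612 + ((17689 - 7618) - 15710))) = -5888/(4191*(-4612 + (10071 - 15710))) = -5888/(4191*(-4612 - 5639)) = -5888/4191/(-10251) = -5888/4191*(-1/10251) = 5888/42961941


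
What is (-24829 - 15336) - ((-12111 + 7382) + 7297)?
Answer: -42733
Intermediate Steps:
(-24829 - 15336) - ((-12111 + 7382) + 7297) = -40165 - (-4729 + 7297) = -40165 - 1*2568 = -40165 - 2568 = -42733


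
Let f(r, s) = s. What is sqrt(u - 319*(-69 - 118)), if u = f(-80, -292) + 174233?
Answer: sqrt(233594) ≈ 483.32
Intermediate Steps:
u = 173941 (u = -292 + 174233 = 173941)
sqrt(u - 319*(-69 - 118)) = sqrt(173941 - 319*(-69 - 118)) = sqrt(173941 - 319*(-187)) = sqrt(173941 + 59653) = sqrt(233594)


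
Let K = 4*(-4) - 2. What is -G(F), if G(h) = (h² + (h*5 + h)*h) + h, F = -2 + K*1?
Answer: -2780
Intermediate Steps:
K = -18 (K = -16 - 2 = -18)
F = -20 (F = -2 - 18*1 = -2 - 18 = -20)
G(h) = h + 7*h² (G(h) = (h² + (5*h + h)*h) + h = (h² + (6*h)*h) + h = (h² + 6*h²) + h = 7*h² + h = h + 7*h²)
-G(F) = -(-20)*(1 + 7*(-20)) = -(-20)*(1 - 140) = -(-20)*(-139) = -1*2780 = -2780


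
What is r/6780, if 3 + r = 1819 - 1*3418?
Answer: -267/1130 ≈ -0.23628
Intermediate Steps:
r = -1602 (r = -3 + (1819 - 1*3418) = -3 + (1819 - 3418) = -3 - 1599 = -1602)
r/6780 = -1602/6780 = -1602*1/6780 = -267/1130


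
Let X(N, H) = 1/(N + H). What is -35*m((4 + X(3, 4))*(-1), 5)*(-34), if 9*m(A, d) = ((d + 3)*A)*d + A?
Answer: -202130/9 ≈ -22459.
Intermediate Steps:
X(N, H) = 1/(H + N)
m(A, d) = A/9 + A*d*(3 + d)/9 (m(A, d) = (((d + 3)*A)*d + A)/9 = (((3 + d)*A)*d + A)/9 = ((A*(3 + d))*d + A)/9 = (A*d*(3 + d) + A)/9 = (A + A*d*(3 + d))/9 = A/9 + A*d*(3 + d)/9)
-35*m((4 + X(3, 4))*(-1), 5)*(-34) = -35*(4 + 1/(4 + 3))*(-1)*(1 + 5² + 3*5)/9*(-34) = -35*(4 + 1/7)*(-1)*(1 + 25 + 15)/9*(-34) = -35*(4 + ⅐)*(-1)*41/9*(-34) = -35*(29/7)*(-1)*41/9*(-34) = -35*(-29)*41/(9*7)*(-34) = -35*(-1189/63)*(-34) = (5945/9)*(-34) = -202130/9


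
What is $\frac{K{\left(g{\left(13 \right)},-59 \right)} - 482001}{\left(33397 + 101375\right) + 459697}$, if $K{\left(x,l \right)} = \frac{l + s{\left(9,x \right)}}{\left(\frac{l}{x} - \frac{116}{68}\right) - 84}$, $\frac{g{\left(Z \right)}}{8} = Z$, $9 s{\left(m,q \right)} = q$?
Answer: $- \frac{661680095843}{816074559351} \approx -0.81081$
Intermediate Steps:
$s{\left(m,q \right)} = \frac{q}{9}$
$g{\left(Z \right)} = 8 Z$
$K{\left(x,l \right)} = \frac{l + \frac{x}{9}}{- \frac{1457}{17} + \frac{l}{x}}$ ($K{\left(x,l \right)} = \frac{l + \frac{x}{9}}{\left(\frac{l}{x} - \frac{116}{68}\right) - 84} = \frac{l + \frac{x}{9}}{\left(\frac{l}{x} - \frac{29}{17}\right) - 84} = \frac{l + \frac{x}{9}}{\left(- \frac{29}{17} + \frac{l}{x}\right) - 84} = \frac{l + \frac{x}{9}}{- \frac{1457}{17} + \frac{l}{x}}$)
$\frac{K{\left(g{\left(13 \right)},-59 \right)} - 482001}{\left(33397 + 101375\right) + 459697} = \frac{\frac{17 \cdot 8 \cdot 13 \left(8 \cdot 13 + 9 \left(-59\right)\right)}{9 \left(- 1457 \cdot 8 \cdot 13 + 17 \left(-59\right)\right)} - 482001}{\left(33397 + 101375\right) + 459697} = \frac{\frac{17}{9} \cdot 104 \frac{1}{\left(-1457\right) 104 - 1003} \left(104 - 531\right) - 482001}{134772 + 459697} = \frac{\frac{17}{9} \cdot 104 \frac{1}{-151528 - 1003} \left(-427\right) - 482001}{594469} = \left(\frac{17}{9} \cdot 104 \frac{1}{-152531} \left(-427\right) - 482001\right) \frac{1}{594469} = \left(\frac{17}{9} \cdot 104 \left(- \frac{1}{152531}\right) \left(-427\right) - 482001\right) \frac{1}{594469} = \left(\frac{754936}{1372779} - 482001\right) \frac{1}{594469} = \left(- \frac{661680095843}{1372779}\right) \frac{1}{594469} = - \frac{661680095843}{816074559351}$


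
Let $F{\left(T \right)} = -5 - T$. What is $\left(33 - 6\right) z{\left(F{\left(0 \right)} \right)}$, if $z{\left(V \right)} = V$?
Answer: $-135$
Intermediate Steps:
$\left(33 - 6\right) z{\left(F{\left(0 \right)} \right)} = \left(33 - 6\right) \left(-5 - 0\right) = 27 \left(-5 + 0\right) = 27 \left(-5\right) = -135$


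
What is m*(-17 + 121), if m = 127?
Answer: 13208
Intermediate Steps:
m*(-17 + 121) = 127*(-17 + 121) = 127*104 = 13208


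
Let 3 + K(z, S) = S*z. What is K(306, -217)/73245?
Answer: -233/257 ≈ -0.90661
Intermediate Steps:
K(z, S) = -3 + S*z
K(306, -217)/73245 = (-3 - 217*306)/73245 = (-3 - 66402)*(1/73245) = -66405*1/73245 = -233/257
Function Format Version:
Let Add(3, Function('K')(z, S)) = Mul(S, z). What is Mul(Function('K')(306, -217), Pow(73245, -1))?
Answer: Rational(-233, 257) ≈ -0.90661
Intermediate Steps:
Function('K')(z, S) = Add(-3, Mul(S, z))
Mul(Function('K')(306, -217), Pow(73245, -1)) = Mul(Add(-3, Mul(-217, 306)), Pow(73245, -1)) = Mul(Add(-3, -66402), Rational(1, 73245)) = Mul(-66405, Rational(1, 73245)) = Rational(-233, 257)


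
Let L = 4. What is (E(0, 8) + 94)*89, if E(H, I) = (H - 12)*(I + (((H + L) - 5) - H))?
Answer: 890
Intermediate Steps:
E(H, I) = (-1 + I)*(-12 + H) (E(H, I) = (H - 12)*(I + (((H + 4) - 5) - H)) = (-12 + H)*(I + (((4 + H) - 5) - H)) = (-12 + H)*(I + ((-1 + H) - H)) = (-12 + H)*(I - 1) = (-12 + H)*(-1 + I) = (-1 + I)*(-12 + H))
(E(0, 8) + 94)*89 = ((12 - 1*0 - 12*8 + 0*8) + 94)*89 = ((12 + 0 - 96 + 0) + 94)*89 = (-84 + 94)*89 = 10*89 = 890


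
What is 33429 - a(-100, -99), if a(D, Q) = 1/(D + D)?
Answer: 6685801/200 ≈ 33429.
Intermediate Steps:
a(D, Q) = 1/(2*D)
33429 - a(-100, -99) = 33429 - 1/(2*(-100)) = 33429 - (-1)/(2*100) = 33429 - 1*(-1/200) = 33429 + 1/200 = 6685801/200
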